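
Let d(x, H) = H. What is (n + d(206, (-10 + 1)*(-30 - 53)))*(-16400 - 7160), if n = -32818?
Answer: 755592760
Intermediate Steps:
(n + d(206, (-10 + 1)*(-30 - 53)))*(-16400 - 7160) = (-32818 + (-10 + 1)*(-30 - 53))*(-16400 - 7160) = (-32818 - 9*(-83))*(-23560) = (-32818 + 747)*(-23560) = -32071*(-23560) = 755592760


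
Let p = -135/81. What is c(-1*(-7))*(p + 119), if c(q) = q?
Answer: 2464/3 ≈ 821.33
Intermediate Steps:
p = -5/3 (p = -135*1/81 = -5/3 ≈ -1.6667)
c(-1*(-7))*(p + 119) = (-1*(-7))*(-5/3 + 119) = 7*(352/3) = 2464/3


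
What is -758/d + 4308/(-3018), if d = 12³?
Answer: -810989/434592 ≈ -1.8661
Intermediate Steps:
d = 1728
-758/d + 4308/(-3018) = -758/1728 + 4308/(-3018) = -758*1/1728 + 4308*(-1/3018) = -379/864 - 718/503 = -810989/434592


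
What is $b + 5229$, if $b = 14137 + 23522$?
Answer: $42888$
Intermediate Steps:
$b = 37659$
$b + 5229 = 37659 + 5229 = 42888$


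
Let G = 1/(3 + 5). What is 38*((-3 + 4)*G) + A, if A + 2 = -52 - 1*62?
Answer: -445/4 ≈ -111.25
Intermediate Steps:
G = 1/8 ≈ 0.12500
A = -116 (A = -2 + (-52 - 1*62) = -2 + (-52 - 62) = -2 - 114 = -116)
38*((-3 + 4)*G) + A = 38*((-3 + 4)*(1/8)) - 116 = 38*(1*(1/8)) - 116 = 38*(1/8) - 116 = 19/4 - 116 = -445/4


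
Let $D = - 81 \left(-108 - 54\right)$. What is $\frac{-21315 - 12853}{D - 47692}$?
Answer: $\frac{17084}{17285} \approx 0.98837$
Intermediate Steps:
$D = 13122$ ($D = \left(-81\right) \left(-162\right) = 13122$)
$\frac{-21315 - 12853}{D - 47692} = \frac{-21315 - 12853}{13122 - 47692} = - \frac{34168}{-34570} = \left(-34168\right) \left(- \frac{1}{34570}\right) = \frac{17084}{17285}$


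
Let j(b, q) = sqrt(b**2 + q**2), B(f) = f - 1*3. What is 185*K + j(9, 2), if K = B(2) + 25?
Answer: 4440 + sqrt(85) ≈ 4449.2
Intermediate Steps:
B(f) = -3 + f (B(f) = f - 3 = -3 + f)
K = 24 (K = (-3 + 2) + 25 = -1 + 25 = 24)
185*K + j(9, 2) = 185*24 + sqrt(9**2 + 2**2) = 4440 + sqrt(81 + 4) = 4440 + sqrt(85)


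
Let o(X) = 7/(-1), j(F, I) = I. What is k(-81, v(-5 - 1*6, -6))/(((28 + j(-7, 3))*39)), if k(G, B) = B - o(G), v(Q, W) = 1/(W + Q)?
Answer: 118/20553 ≈ 0.0057413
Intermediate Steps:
o(X) = -7 (o(X) = 7*(-1) = -7)
v(Q, W) = 1/(Q + W)
k(G, B) = 7 + B (k(G, B) = B - 1*(-7) = B + 7 = 7 + B)
k(-81, v(-5 - 1*6, -6))/(((28 + j(-7, 3))*39)) = (7 + 1/((-5 - 1*6) - 6))/(((28 + 3)*39)) = (7 + 1/((-5 - 6) - 6))/((31*39)) = (7 + 1/(-11 - 6))/1209 = (7 + 1/(-17))*(1/1209) = (7 - 1/17)*(1/1209) = (118/17)*(1/1209) = 118/20553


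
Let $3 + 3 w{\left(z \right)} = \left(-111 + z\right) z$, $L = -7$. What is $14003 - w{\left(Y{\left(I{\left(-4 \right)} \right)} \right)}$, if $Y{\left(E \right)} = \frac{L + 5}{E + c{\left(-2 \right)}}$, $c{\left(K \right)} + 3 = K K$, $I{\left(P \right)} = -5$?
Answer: $\frac{168269}{12} \approx 14022.0$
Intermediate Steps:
$c{\left(K \right)} = -3 + K^{2}$ ($c{\left(K \right)} = -3 + K K = -3 + K^{2}$)
$Y{\left(E \right)} = - \frac{2}{1 + E}$ ($Y{\left(E \right)} = \frac{-7 + 5}{E - \left(3 - \left(-2\right)^{2}\right)} = - \frac{2}{E + \left(-3 + 4\right)} = - \frac{2}{E + 1} = - \frac{2}{1 + E}$)
$w{\left(z \right)} = -1 + \frac{z \left(-111 + z\right)}{3}$ ($w{\left(z \right)} = -1 + \frac{\left(-111 + z\right) z}{3} = -1 + \frac{z \left(-111 + z\right)}{3}$)
$14003 - w{\left(Y{\left(I{\left(-4 \right)} \right)} \right)} = 14003 - \left(-1 - 37 \left(- \frac{2}{1 - 5}\right) + \frac{\left(- \frac{2}{1 - 5}\right)^{2}}{3}\right) = 14003 - \left(-1 - 37 \left(- \frac{2}{-4}\right) + \frac{\left(- \frac{2}{-4}\right)^{2}}{3}\right) = 14003 - \left(-1 - 37 \left(\left(-2\right) \left(- \frac{1}{4}\right)\right) + \frac{\left(\left(-2\right) \left(- \frac{1}{4}\right)\right)^{2}}{3}\right) = 14003 - \left(-1 - \frac{37}{2} + \frac{1}{3 \cdot 4}\right) = 14003 - \left(-1 - \frac{37}{2} + \frac{1}{3} \cdot \frac{1}{4}\right) = 14003 - \left(-1 - \frac{37}{2} + \frac{1}{12}\right) = 14003 - - \frac{233}{12} = 14003 + \frac{233}{12} = \frac{168269}{12}$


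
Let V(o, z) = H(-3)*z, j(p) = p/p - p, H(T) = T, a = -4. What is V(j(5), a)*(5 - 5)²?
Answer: 0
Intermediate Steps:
j(p) = 1 - p
V(o, z) = -3*z
V(j(5), a)*(5 - 5)² = (-3*(-4))*(5 - 5)² = 12*0² = 12*0 = 0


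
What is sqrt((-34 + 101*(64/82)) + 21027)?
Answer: sqrt(35421745)/41 ≈ 145.16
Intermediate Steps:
sqrt((-34 + 101*(64/82)) + 21027) = sqrt((-34 + 101*(64*(1/82))) + 21027) = sqrt((-34 + 101*(32/41)) + 21027) = sqrt((-34 + 3232/41) + 21027) = sqrt(1838/41 + 21027) = sqrt(863945/41) = sqrt(35421745)/41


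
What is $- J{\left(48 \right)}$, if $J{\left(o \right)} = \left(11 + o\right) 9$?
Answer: $-531$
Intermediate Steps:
$J{\left(o \right)} = 99 + 9 o$
$- J{\left(48 \right)} = - (99 + 9 \cdot 48) = - (99 + 432) = \left(-1\right) 531 = -531$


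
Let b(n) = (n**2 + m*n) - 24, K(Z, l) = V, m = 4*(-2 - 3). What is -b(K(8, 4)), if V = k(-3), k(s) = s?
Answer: -45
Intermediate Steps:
m = -20 (m = 4*(-5) = -20)
V = -3
K(Z, l) = -3
b(n) = -24 + n**2 - 20*n (b(n) = (n**2 - 20*n) - 24 = -24 + n**2 - 20*n)
-b(K(8, 4)) = -(-24 + (-3)**2 - 20*(-3)) = -(-24 + 9 + 60) = -1*45 = -45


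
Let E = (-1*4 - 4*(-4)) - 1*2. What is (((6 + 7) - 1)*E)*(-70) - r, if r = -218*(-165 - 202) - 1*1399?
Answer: -87007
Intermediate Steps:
E = 10 (E = (-4 + 16) - 2 = 12 - 2 = 10)
r = 78607 (r = -218*(-367) - 1399 = 80006 - 1399 = 78607)
(((6 + 7) - 1)*E)*(-70) - r = (((6 + 7) - 1)*10)*(-70) - 1*78607 = ((13 - 1)*10)*(-70) - 78607 = (12*10)*(-70) - 78607 = 120*(-70) - 78607 = -8400 - 78607 = -87007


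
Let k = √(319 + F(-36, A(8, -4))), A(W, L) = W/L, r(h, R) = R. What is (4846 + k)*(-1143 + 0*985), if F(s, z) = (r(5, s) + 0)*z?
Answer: -5538978 - 1143*√391 ≈ -5.5616e+6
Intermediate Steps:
F(s, z) = s*z (F(s, z) = (s + 0)*z = s*z)
k = √391 (k = √(319 - 288/(-4)) = √(319 - 288*(-1)/4) = √(319 - 36*(-2)) = √(319 + 72) = √391 ≈ 19.774)
(4846 + k)*(-1143 + 0*985) = (4846 + √391)*(-1143 + 0*985) = (4846 + √391)*(-1143 + 0) = (4846 + √391)*(-1143) = -5538978 - 1143*√391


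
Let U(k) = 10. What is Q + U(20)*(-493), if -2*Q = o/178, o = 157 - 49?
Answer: -438797/89 ≈ -4930.3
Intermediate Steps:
o = 108
Q = -27/89 (Q = -54/178 = -½*54/89 = -27/89 ≈ -0.30337)
Q + U(20)*(-493) = -27/89 + 10*(-493) = -27/89 - 4930 = -438797/89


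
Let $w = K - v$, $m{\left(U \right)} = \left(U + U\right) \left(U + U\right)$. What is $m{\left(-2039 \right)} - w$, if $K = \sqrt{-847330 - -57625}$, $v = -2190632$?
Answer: $14439452 - 3 i \sqrt{87745} \approx 1.4439 \cdot 10^{7} - 888.65 i$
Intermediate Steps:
$K = 3 i \sqrt{87745}$ ($K = \sqrt{-847330 + 57625} = \sqrt{-789705} = 3 i \sqrt{87745} \approx 888.65 i$)
$m{\left(U \right)} = 4 U^{2}$ ($m{\left(U \right)} = 2 U 2 U = 4 U^{2}$)
$w = 2190632 + 3 i \sqrt{87745}$ ($w = 3 i \sqrt{87745} - -2190632 = 3 i \sqrt{87745} + 2190632 = 2190632 + 3 i \sqrt{87745} \approx 2.1906 \cdot 10^{6} + 888.65 i$)
$m{\left(-2039 \right)} - w = 4 \left(-2039\right)^{2} - \left(2190632 + 3 i \sqrt{87745}\right) = 4 \cdot 4157521 - \left(2190632 + 3 i \sqrt{87745}\right) = 16630084 - \left(2190632 + 3 i \sqrt{87745}\right) = 14439452 - 3 i \sqrt{87745}$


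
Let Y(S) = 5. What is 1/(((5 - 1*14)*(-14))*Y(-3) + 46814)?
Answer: 1/47444 ≈ 2.1077e-5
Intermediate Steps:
1/(((5 - 1*14)*(-14))*Y(-3) + 46814) = 1/(((5 - 1*14)*(-14))*5 + 46814) = 1/(((5 - 14)*(-14))*5 + 46814) = 1/(-9*(-14)*5 + 46814) = 1/(126*5 + 46814) = 1/(630 + 46814) = 1/47444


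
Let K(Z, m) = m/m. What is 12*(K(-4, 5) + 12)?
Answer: 156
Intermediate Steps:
K(Z, m) = 1
12*(K(-4, 5) + 12) = 12*(1 + 12) = 12*13 = 156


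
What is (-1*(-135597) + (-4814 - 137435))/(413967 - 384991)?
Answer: -1663/7244 ≈ -0.22957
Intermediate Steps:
(-1*(-135597) + (-4814 - 137435))/(413967 - 384991) = (135597 - 142249)/28976 = -6652*1/28976 = -1663/7244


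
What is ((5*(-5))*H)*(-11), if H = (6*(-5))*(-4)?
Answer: 33000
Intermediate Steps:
H = 120 (H = -30*(-4) = 120)
((5*(-5))*H)*(-11) = ((5*(-5))*120)*(-11) = -25*120*(-11) = -3000*(-11) = 33000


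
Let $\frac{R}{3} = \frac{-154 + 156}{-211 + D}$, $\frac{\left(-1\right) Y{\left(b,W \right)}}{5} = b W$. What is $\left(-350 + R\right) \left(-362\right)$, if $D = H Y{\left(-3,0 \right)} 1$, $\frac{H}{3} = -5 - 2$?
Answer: $\frac{26735872}{211} \approx 1.2671 \cdot 10^{5}$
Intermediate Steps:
$Y{\left(b,W \right)} = - 5 W b$ ($Y{\left(b,W \right)} = - 5 b W = - 5 W b$)
$H = -21$ ($H = 3 \left(-5 - 2\right) = 3 \left(-7\right) = -21$)
$D = 0$ ($D = - 21 \left(\left(-5\right) 0 \left(-3\right)\right) 1 = \left(-21\right) 0 \cdot 1 = 0 \cdot 1 = 0$)
$R = - \frac{6}{211}$ ($R = 3 \frac{-154 + 156}{-211 + 0} = 3 \frac{2}{-211} = 3 \cdot 2 \left(- \frac{1}{211}\right) = 3 \left(- \frac{2}{211}\right) = - \frac{6}{211} \approx -0.028436$)
$\left(-350 + R\right) \left(-362\right) = \left(-350 - \frac{6}{211}\right) \left(-362\right) = \left(- \frac{73856}{211}\right) \left(-362\right) = \frac{26735872}{211}$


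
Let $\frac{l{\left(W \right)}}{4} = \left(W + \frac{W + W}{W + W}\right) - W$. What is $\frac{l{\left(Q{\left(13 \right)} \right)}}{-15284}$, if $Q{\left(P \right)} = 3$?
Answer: $- \frac{1}{3821} \approx -0.00026171$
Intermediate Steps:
$l{\left(W \right)} = 4$ ($l{\left(W \right)} = 4 \left(\left(W + \frac{W + W}{W + W}\right) - W\right) = 4 \left(\left(W + \frac{2 W}{2 W}\right) - W\right) = 4 \left(\left(W + 2 W \frac{1}{2 W}\right) - W\right) = 4 \left(\left(W + 1\right) - W\right) = 4 \left(\left(1 + W\right) - W\right) = 4 \cdot 1 = 4$)
$\frac{l{\left(Q{\left(13 \right)} \right)}}{-15284} = \frac{4}{-15284} = 4 \left(- \frac{1}{15284}\right) = - \frac{1}{3821}$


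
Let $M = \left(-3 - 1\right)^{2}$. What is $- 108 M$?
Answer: $-1728$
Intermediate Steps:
$M = 16$ ($M = \left(-4\right)^{2} = 16$)
$- 108 M = \left(-108\right) 16 = -1728$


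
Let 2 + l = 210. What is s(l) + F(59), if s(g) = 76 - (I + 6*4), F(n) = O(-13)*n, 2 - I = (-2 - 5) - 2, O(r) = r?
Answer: -726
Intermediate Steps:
l = 208 (l = -2 + 210 = 208)
I = 11 (I = 2 - ((-2 - 5) - 2) = 2 - (-7 - 2) = 2 - 1*(-9) = 2 + 9 = 11)
F(n) = -13*n
s(g) = 41 (s(g) = 76 - (11 + 6*4) = 76 - (11 + 24) = 76 - 1*35 = 76 - 35 = 41)
s(l) + F(59) = 41 - 13*59 = 41 - 767 = -726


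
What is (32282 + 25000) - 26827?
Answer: 30455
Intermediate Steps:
(32282 + 25000) - 26827 = 57282 - 26827 = 30455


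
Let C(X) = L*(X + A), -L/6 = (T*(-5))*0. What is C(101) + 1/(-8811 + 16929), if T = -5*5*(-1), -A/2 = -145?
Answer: 1/8118 ≈ 0.00012318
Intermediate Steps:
A = 290 (A = -2*(-145) = 290)
T = 25 (T = -25*(-1) = 25)
L = 0 (L = -6*25*(-5)*0 = -(-750)*0 = -6*0 = 0)
C(X) = 0 (C(X) = 0*(X + 290) = 0*(290 + X) = 0)
C(101) + 1/(-8811 + 16929) = 0 + 1/(-8811 + 16929) = 0 + 1/8118 = 1/8118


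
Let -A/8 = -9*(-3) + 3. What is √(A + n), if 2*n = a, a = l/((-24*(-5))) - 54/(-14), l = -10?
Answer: I*√1680126/84 ≈ 15.431*I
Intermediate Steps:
A = -240 (A = -8*(-9*(-3) + 3) = -8*(27 + 3) = -8*30 = -240)
a = 317/84 (a = -10/((-24*(-5))) - 54/(-14) = -10/120 - 54*(-1/14) = -10*1/120 + 27/7 = -1/12 + 27/7 = 317/84 ≈ 3.7738)
n = 317/168 (n = (½)*(317/84) = 317/168 ≈ 1.8869)
√(A + n) = √(-240 + 317/168) = √(-40003/168) = I*√1680126/84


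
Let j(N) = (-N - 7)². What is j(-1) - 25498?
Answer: -25462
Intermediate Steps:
j(N) = (-7 - N)²
j(-1) - 25498 = (7 - 1)² - 25498 = 6² - 25498 = 36 - 25498 = -25462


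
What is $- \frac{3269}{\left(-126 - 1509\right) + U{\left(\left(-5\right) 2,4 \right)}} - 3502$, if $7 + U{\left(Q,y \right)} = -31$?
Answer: $- \frac{836511}{239} \approx -3500.0$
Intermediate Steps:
$U{\left(Q,y \right)} = -38$ ($U{\left(Q,y \right)} = -7 - 31 = -38$)
$- \frac{3269}{\left(-126 - 1509\right) + U{\left(\left(-5\right) 2,4 \right)}} - 3502 = - \frac{3269}{\left(-126 - 1509\right) - 38} - 3502 = - \frac{3269}{-1635 - 38} - 3502 = - \frac{3269}{-1673} - 3502 = \left(-3269\right) \left(- \frac{1}{1673}\right) - 3502 = \frac{467}{239} - 3502 = - \frac{836511}{239}$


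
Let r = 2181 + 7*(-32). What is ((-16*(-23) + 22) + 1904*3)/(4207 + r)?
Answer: 3051/3082 ≈ 0.98994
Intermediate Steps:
r = 1957 (r = 2181 - 224 = 1957)
((-16*(-23) + 22) + 1904*3)/(4207 + r) = ((-16*(-23) + 22) + 1904*3)/(4207 + 1957) = ((368 + 22) + 5712)/6164 = (390 + 5712)*(1/6164) = 6102*(1/6164) = 3051/3082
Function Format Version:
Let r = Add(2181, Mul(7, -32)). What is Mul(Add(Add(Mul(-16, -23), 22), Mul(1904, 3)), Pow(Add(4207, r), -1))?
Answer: Rational(3051, 3082) ≈ 0.98994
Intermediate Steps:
r = 1957 (r = Add(2181, -224) = 1957)
Mul(Add(Add(Mul(-16, -23), 22), Mul(1904, 3)), Pow(Add(4207, r), -1)) = Mul(Add(Add(Mul(-16, -23), 22), Mul(1904, 3)), Pow(Add(4207, 1957), -1)) = Mul(Add(Add(368, 22), 5712), Pow(6164, -1)) = Mul(Add(390, 5712), Rational(1, 6164)) = Mul(6102, Rational(1, 6164)) = Rational(3051, 3082)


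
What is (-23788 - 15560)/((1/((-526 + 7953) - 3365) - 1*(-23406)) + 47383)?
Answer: -159831576/287544919 ≈ -0.55585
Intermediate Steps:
(-23788 - 15560)/((1/((-526 + 7953) - 3365) - 1*(-23406)) + 47383) = -39348/((1/(7427 - 3365) + 23406) + 47383) = -39348/((1/4062 + 23406) + 47383) = -39348/(95075173/4062 + 47383) = -39348/287544919/4062 = -39348*4062/287544919 = -159831576/287544919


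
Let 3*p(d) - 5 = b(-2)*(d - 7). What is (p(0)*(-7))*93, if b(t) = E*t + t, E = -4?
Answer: 8029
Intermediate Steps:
b(t) = -3*t (b(t) = -4*t + t = -3*t)
p(d) = -37/3 + 2*d (p(d) = 5/3 + ((-3*(-2))*(d - 7))/3 = 5/3 + (6*(-7 + d))/3 = 5/3 + (-42 + 6*d)/3 = 5/3 + (-14 + 2*d) = -37/3 + 2*d)
(p(0)*(-7))*93 = ((-37/3 + 2*0)*(-7))*93 = ((-37/3 + 0)*(-7))*93 = -37/3*(-7)*93 = (259/3)*93 = 8029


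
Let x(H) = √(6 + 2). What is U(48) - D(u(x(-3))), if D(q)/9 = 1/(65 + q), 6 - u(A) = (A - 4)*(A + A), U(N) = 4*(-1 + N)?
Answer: 471949/2513 + 144*√2/2513 ≈ 187.88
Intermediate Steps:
U(N) = -4 + 4*N
x(H) = 2*√2 (x(H) = √8 = 2*√2)
u(A) = 6 - 2*A*(-4 + A) (u(A) = 6 - (A - 4)*(A + A) = 6 - (-4 + A)*2*A = 6 - 2*A*(-4 + A))
D(q) = 9/(65 + q)
U(48) - D(u(x(-3))) = (-4 + 4*48) - 9/(65 + (6 - 2*(2*√2)² + 8*(2*√2))) = (-4 + 192) - 9/(65 + (6 - 2*8 + 16*√2)) = 188 - 9/(65 + (6 - 16 + 16*√2)) = 188 - 9/(65 + (-10 + 16*√2)) = 188 - 9/(55 + 16*√2)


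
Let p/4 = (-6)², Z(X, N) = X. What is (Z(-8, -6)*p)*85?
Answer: -97920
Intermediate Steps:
p = 144 (p = 4*(-6)² = 4*36 = 144)
(Z(-8, -6)*p)*85 = -8*144*85 = -1152*85 = -97920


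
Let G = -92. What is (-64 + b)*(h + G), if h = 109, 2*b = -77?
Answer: -3485/2 ≈ -1742.5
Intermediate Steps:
b = -77/2 (b = (1/2)*(-77) = -77/2 ≈ -38.500)
(-64 + b)*(h + G) = (-64 - 77/2)*(109 - 92) = -205/2*17 = -3485/2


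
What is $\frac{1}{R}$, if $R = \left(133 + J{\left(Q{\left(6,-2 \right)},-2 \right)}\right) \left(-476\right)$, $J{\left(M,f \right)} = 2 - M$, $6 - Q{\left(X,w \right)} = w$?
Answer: $- \frac{1}{60452} \approx -1.6542 \cdot 10^{-5}$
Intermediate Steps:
$Q{\left(X,w \right)} = 6 - w$
$R = -60452$ ($R = \left(133 + \left(2 - \left(6 - -2\right)\right)\right) \left(-476\right) = \left(133 + \left(2 - \left(6 + 2\right)\right)\right) \left(-476\right) = \left(133 + \left(2 - 8\right)\right) \left(-476\right) = \left(133 - 6\right) \left(-476\right) = 127 \left(-476\right) = -60452$)
$\frac{1}{R} = \frac{1}{-60452} = - \frac{1}{60452}$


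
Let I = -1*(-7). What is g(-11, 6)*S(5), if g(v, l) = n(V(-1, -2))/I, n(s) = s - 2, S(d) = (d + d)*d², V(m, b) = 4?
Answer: 500/7 ≈ 71.429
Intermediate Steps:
S(d) = 2*d³ (S(d) = (2*d)*d² = 2*d³)
n(s) = -2 + s
I = 7
g(v, l) = 2/7 (g(v, l) = (-2 + 4)/7 = 2*(⅐) = 2/7)
g(-11, 6)*S(5) = 2*(2*5³)/7 = 2*(2*125)/7 = (2/7)*250 = 500/7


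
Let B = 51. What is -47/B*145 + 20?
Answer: -5795/51 ≈ -113.63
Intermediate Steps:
-47/B*145 + 20 = -47/51*145 + 20 = -6815/51 + 20 = -5795/51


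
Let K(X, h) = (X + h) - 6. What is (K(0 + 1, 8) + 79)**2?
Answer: 6724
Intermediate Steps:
K(X, h) = -6 + X + h
(K(0 + 1, 8) + 79)**2 = ((-6 + (0 + 1) + 8) + 79)**2 = ((-6 + 1 + 8) + 79)**2 = (3 + 79)**2 = 82**2 = 6724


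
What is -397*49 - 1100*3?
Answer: -22753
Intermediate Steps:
-397*49 - 1100*3 = -19453 - 3300 = -22753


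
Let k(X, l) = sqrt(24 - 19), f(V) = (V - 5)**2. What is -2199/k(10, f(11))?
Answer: -2199*sqrt(5)/5 ≈ -983.42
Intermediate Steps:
f(V) = (-5 + V)**2
k(X, l) = sqrt(5)
-2199/k(10, f(11)) = -2199*sqrt(5)/5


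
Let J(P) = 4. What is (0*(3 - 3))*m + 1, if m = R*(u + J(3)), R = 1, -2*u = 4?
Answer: 1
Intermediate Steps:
u = -2 (u = -½*4 = -2)
m = 2 (m = 1*(-2 + 4) = 1*2 = 2)
(0*(3 - 3))*m + 1 = (0*(3 - 3))*2 + 1 = (0*0)*2 + 1 = 0*2 + 1 = 0 + 1 = 1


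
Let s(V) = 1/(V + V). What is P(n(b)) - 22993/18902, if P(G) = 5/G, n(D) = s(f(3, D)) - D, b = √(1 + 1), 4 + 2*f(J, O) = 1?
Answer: -107351/321334 - 45*√2/17 ≈ -4.0776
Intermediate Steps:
f(J, O) = -3/2 (f(J, O) = -2 + (½)*1 = -2 + ½ = -3/2)
b = √2 ≈ 1.4142
s(V) = 1/(2*V)
n(D) = -⅓ - D (n(D) = 1/(2*(-3/2)) - D = (½)*(-⅔) - D = -⅓ - D)
P(n(b)) - 22993/18902 = 5/(-⅓ - √2) - 22993/18902 = -22993/18902 + 5/(-⅓ - √2)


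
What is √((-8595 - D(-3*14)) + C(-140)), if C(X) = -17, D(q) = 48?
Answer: 2*I*√2165 ≈ 93.059*I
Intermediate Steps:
√((-8595 - D(-3*14)) + C(-140)) = √((-8595 - 1*48) - 17) = √((-8595 - 48) - 17) = √(-8643 - 17) = √(-8660) = 2*I*√2165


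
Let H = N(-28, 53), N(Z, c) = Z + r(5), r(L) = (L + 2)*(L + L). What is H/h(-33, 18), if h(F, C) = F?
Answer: -14/11 ≈ -1.2727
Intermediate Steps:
r(L) = 2*L*(2 + L) (r(L) = (2 + L)*(2*L) = 2*L*(2 + L))
N(Z, c) = 70 + Z (N(Z, c) = Z + 2*5*(2 + 5) = Z + 2*5*7 = Z + 70 = 70 + Z)
H = 42 (H = 70 - 28 = 42)
H/h(-33, 18) = 42/(-33) = 42*(-1/33) = -14/11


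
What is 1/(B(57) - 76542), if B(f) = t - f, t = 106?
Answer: -1/76493 ≈ -1.3073e-5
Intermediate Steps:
B(f) = 106 - f
1/(B(57) - 76542) = 1/((106 - 1*57) - 76542) = 1/((106 - 57) - 76542) = 1/(49 - 76542) = 1/(-76493) = -1/76493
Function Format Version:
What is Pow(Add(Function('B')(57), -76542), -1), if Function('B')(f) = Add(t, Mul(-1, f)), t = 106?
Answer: Rational(-1, 76493) ≈ -1.3073e-5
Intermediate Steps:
Function('B')(f) = Add(106, Mul(-1, f))
Pow(Add(Function('B')(57), -76542), -1) = Pow(Add(Add(106, Mul(-1, 57)), -76542), -1) = Pow(Add(Add(106, -57), -76542), -1) = Pow(Add(49, -76542), -1) = Pow(-76493, -1) = Rational(-1, 76493)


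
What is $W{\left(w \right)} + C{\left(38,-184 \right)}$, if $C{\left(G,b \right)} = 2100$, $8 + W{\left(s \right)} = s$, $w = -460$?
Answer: $1632$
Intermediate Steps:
$W{\left(s \right)} = -8 + s$
$W{\left(w \right)} + C{\left(38,-184 \right)} = \left(-8 - 460\right) + 2100 = -468 + 2100 = 1632$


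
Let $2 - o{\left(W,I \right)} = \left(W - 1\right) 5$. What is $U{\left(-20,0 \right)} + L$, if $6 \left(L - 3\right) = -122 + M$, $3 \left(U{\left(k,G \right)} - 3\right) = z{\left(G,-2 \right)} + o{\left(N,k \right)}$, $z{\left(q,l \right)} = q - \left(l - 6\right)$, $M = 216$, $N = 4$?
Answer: $20$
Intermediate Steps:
$z{\left(q,l \right)} = 6 + q - l$ ($z{\left(q,l \right)} = q - \left(l - 6\right) = q - \left(-6 + l\right) = 6 + q - l$)
$o{\left(W,I \right)} = 7 - 5 W$ ($o{\left(W,I \right)} = 2 - \left(W - 1\right) 5 = 2 - \left(-1 + W\right) 5 = 2 - \left(-5 + 5 W\right) = 7 - 5 W$)
$U{\left(k,G \right)} = \frac{4}{3} + \frac{G}{3}$ ($U{\left(k,G \right)} = 3 + \frac{\left(6 + G - -2\right) + \left(7 - 20\right)}{3} = 3 + \frac{\left(6 + G + 2\right) + \left(7 - 20\right)}{3} = 3 + \frac{\left(8 + G\right) - 13}{3} = 3 + \frac{-5 + G}{3} = 3 + \left(- \frac{5}{3} + \frac{G}{3}\right) = \frac{4}{3} + \frac{G}{3}$)
$L = \frac{56}{3}$ ($L = 3 + \frac{-122 + 216}{6} = 3 + \frac{1}{6} \cdot 94 = 3 + \frac{47}{3} = \frac{56}{3} \approx 18.667$)
$U{\left(-20,0 \right)} + L = \left(\frac{4}{3} + \frac{1}{3} \cdot 0\right) + \frac{56}{3} = \left(\frac{4}{3} + 0\right) + \frac{56}{3} = \frac{4}{3} + \frac{56}{3} = 20$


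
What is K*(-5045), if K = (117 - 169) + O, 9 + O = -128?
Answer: 953505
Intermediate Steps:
O = -137 (O = -9 - 128 = -137)
K = -189 (K = (117 - 169) - 137 = -52 - 137 = -189)
K*(-5045) = -189*(-5045) = 953505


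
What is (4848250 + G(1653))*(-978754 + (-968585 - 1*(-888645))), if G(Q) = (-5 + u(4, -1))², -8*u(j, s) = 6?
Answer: -41062785508563/8 ≈ -5.1328e+12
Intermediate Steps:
u(j, s) = -¾ (u(j, s) = -⅛*6 = -¾)
G(Q) = 529/16 (G(Q) = (-5 - ¾)² = (-23/4)² = 529/16)
(4848250 + G(1653))*(-978754 + (-968585 - 1*(-888645))) = (4848250 + 529/16)*(-978754 + (-968585 - 1*(-888645))) = 77572529*(-978754 + (-968585 + 888645))/16 = 77572529*(-978754 - 79940)/16 = (77572529/16)*(-1058694) = -41062785508563/8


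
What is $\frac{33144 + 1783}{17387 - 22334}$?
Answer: $- \frac{34927}{4947} \approx -7.0602$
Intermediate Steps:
$\frac{33144 + 1783}{17387 - 22334} = \frac{34927}{-4947} = 34927 \left(- \frac{1}{4947}\right) = - \frac{34927}{4947}$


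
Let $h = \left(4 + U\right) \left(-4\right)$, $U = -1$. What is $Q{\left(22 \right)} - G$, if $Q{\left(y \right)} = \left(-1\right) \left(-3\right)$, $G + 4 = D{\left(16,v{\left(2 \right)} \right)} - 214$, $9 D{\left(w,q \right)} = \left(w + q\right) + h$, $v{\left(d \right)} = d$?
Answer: $\frac{661}{3} \approx 220.33$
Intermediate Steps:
$h = -12$ ($h = \left(4 - 1\right) \left(-4\right) = 3 \left(-4\right) = -12$)
$D{\left(w,q \right)} = - \frac{4}{3} + \frac{q}{9} + \frac{w}{9}$ ($D{\left(w,q \right)} = \frac{\left(w + q\right) - 12}{9} = \frac{\left(q + w\right) - 12}{9} = \frac{-12 + q + w}{9} = - \frac{4}{3} + \frac{q}{9} + \frac{w}{9}$)
$G = - \frac{652}{3}$ ($G = -4 + \left(\left(- \frac{4}{3} + \frac{1}{9} \cdot 2 + \frac{1}{9} \cdot 16\right) - 214\right) = -4 + \left(\left(- \frac{4}{3} + \frac{2}{9} + \frac{16}{9}\right) - 214\right) = -4 + \left(\frac{2}{3} - 214\right) = -4 - \frac{640}{3} = - \frac{652}{3} \approx -217.33$)
$Q{\left(y \right)} = 3$
$Q{\left(22 \right)} - G = 3 - - \frac{652}{3} = 3 + \frac{652}{3} = \frac{661}{3}$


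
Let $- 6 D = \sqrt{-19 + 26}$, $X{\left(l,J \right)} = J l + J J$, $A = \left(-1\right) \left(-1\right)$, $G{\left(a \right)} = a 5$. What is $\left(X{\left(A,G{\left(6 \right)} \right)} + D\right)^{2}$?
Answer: $\frac{\left(5580 - \sqrt{7}\right)^{2}}{36} \approx 8.6408 \cdot 10^{5}$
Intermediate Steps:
$G{\left(a \right)} = 5 a$
$A = 1$
$X{\left(l,J \right)} = J^{2} + J l$ ($X{\left(l,J \right)} = J l + J^{2} = J^{2} + J l$)
$D = - \frac{\sqrt{7}}{6}$ ($D = - \frac{\sqrt{-19 + 26}}{6} = - \frac{\sqrt{7}}{6} \approx -0.44096$)
$\left(X{\left(A,G{\left(6 \right)} \right)} + D\right)^{2} = \left(5 \cdot 6 \left(5 \cdot 6 + 1\right) - \frac{\sqrt{7}}{6}\right)^{2} = \left(30 \left(30 + 1\right) - \frac{\sqrt{7}}{6}\right)^{2} = \left(30 \cdot 31 - \frac{\sqrt{7}}{6}\right)^{2} = \left(930 - \frac{\sqrt{7}}{6}\right)^{2}$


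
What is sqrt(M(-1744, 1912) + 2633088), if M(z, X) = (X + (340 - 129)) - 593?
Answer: sqrt(2634618) ≈ 1623.2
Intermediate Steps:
M(z, X) = -382 + X (M(z, X) = (X + 211) - 593 = (211 + X) - 593 = -382 + X)
sqrt(M(-1744, 1912) + 2633088) = sqrt((-382 + 1912) + 2633088) = sqrt(1530 + 2633088) = sqrt(2634618)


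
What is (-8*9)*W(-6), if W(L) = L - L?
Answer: 0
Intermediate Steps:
W(L) = 0
(-8*9)*W(-6) = -8*9*0 = -72*0 = 0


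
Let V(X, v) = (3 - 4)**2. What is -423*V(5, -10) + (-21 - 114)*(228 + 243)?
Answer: -64008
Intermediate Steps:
V(X, v) = 1 (V(X, v) = (-1)**2 = 1)
-423*V(5, -10) + (-21 - 114)*(228 + 243) = -423*1 + (-21 - 114)*(228 + 243) = -423 - 135*471 = -423 - 63585 = -64008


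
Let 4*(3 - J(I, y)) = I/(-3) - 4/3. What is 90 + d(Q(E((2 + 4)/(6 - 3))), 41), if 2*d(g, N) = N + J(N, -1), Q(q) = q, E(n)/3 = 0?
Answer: 911/8 ≈ 113.88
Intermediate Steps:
J(I, y) = 10/3 + I/12 (J(I, y) = 3 - (I/(-3) - 4/3)/4 = 3 - (I*(-⅓) - 4*⅓)/4 = 3 - (-I/3 - 4/3)/4 = 3 - (-4/3 - I/3)/4 = 3 + (⅓ + I/12) = 10/3 + I/12)
E(n) = 0 (E(n) = 3*0 = 0)
d(g, N) = 5/3 + 13*N/24 (d(g, N) = (N + (10/3 + N/12))/2 = (10/3 + 13*N/12)/2 = 5/3 + 13*N/24)
90 + d(Q(E((2 + 4)/(6 - 3))), 41) = 90 + (5/3 + (13/24)*41) = 90 + (5/3 + 533/24) = 90 + 191/8 = 911/8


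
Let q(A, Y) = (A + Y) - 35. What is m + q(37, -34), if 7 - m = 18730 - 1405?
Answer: -17350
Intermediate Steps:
q(A, Y) = -35 + A + Y
m = -17318 (m = 7 - (18730 - 1405) = 7 - 1*17325 = 7 - 17325 = -17318)
m + q(37, -34) = -17318 + (-35 + 37 - 34) = -17318 - 32 = -17350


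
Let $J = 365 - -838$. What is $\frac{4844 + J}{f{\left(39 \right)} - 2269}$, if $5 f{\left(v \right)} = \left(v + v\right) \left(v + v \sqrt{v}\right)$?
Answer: $\frac{251041205}{291956987} + \frac{91974870 \sqrt{39}}{291956987} \approx 2.8272$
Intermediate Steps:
$J = 1203$ ($J = 365 + 838 = 1203$)
$f{\left(v \right)} = \frac{2 v \left(v + v^{\frac{3}{2}}\right)}{5}$ ($f{\left(v \right)} = \frac{\left(v + v\right) \left(v + v \sqrt{v}\right)}{5} = \frac{2 v \left(v + v^{\frac{3}{2}}\right)}{5}$)
$\frac{4844 + J}{f{\left(39 \right)} - 2269} = \frac{4844 + 1203}{\left(\frac{2 \cdot 39^{2}}{5} + \frac{2 \cdot 39^{\frac{5}{2}}}{5}\right) - 2269} = \frac{6047}{\left(\frac{2}{5} \cdot 1521 + \frac{2 \cdot 1521 \sqrt{39}}{5}\right) - 2269} = \frac{6047}{\left(\frac{3042}{5} + \frac{3042 \sqrt{39}}{5}\right) - 2269} = \frac{6047}{- \frac{8303}{5} + \frac{3042 \sqrt{39}}{5}}$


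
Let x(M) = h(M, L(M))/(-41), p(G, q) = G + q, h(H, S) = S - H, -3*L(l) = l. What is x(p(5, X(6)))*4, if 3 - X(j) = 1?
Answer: 112/123 ≈ 0.91057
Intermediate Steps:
X(j) = 2 (X(j) = 3 - 1*1 = 3 - 1 = 2)
L(l) = -l/3
x(M) = 4*M/123 (x(M) = (-M/3 - M)/(-41) = -4*M/3*(-1/41) = 4*M/123)
x(p(5, X(6)))*4 = (4*(5 + 2)/123)*4 = ((4/123)*7)*4 = (28/123)*4 = 112/123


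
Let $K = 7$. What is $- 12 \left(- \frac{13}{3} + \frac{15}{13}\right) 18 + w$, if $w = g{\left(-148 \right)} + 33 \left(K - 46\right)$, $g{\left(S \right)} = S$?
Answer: $- \frac{9727}{13} \approx -748.23$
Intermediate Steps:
$w = -1435$ ($w = -148 + 33 \left(7 - 46\right) = -148 + 33 \left(-39\right) = -148 - 1287 = -1435$)
$- 12 \left(- \frac{13}{3} + \frac{15}{13}\right) 18 + w = - 12 \left(- \frac{13}{3} + \frac{15}{13}\right) 18 - 1435 = \left(-12\right) \left(- \frac{124}{39}\right) 18 - 1435 = \frac{496}{13} \cdot 18 - 1435 = \frac{8928}{13} - 1435 = - \frac{9727}{13}$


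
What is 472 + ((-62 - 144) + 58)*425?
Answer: -62428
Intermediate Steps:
472 + ((-62 - 144) + 58)*425 = 472 + (-206 + 58)*425 = 472 - 148*425 = 472 - 62900 = -62428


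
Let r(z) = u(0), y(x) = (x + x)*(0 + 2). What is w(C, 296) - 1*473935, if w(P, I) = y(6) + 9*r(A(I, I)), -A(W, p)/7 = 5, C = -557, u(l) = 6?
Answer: -473857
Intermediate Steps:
y(x) = 4*x (y(x) = (2*x)*2 = 4*x)
A(W, p) = -35 (A(W, p) = -7*5 = -35)
r(z) = 6
w(P, I) = 78 (w(P, I) = 4*6 + 9*6 = 24 + 54 = 78)
w(C, 296) - 1*473935 = 78 - 1*473935 = 78 - 473935 = -473857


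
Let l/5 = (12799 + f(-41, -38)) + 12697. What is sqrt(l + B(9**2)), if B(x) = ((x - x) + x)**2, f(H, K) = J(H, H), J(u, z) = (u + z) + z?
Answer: sqrt(133426) ≈ 365.28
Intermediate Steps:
J(u, z) = u + 2*z
f(H, K) = 3*H (f(H, K) = H + 2*H = 3*H)
B(x) = x**2 (B(x) = (0 + x)**2 = x**2)
l = 126865 (l = 5*((12799 + 3*(-41)) + 12697) = 5*((12799 - 123) + 12697) = 5*(12676 + 12697) = 5*25373 = 126865)
sqrt(l + B(9**2)) = sqrt(126865 + (9**2)**2) = sqrt(126865 + 81**2) = sqrt(126865 + 6561) = sqrt(133426)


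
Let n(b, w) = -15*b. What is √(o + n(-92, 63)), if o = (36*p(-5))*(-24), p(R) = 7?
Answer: 2*I*√1167 ≈ 68.323*I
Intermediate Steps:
o = -6048 (o = (36*7)*(-24) = 252*(-24) = -6048)
√(o + n(-92, 63)) = √(-6048 - 15*(-92)) = √(-6048 + 1380) = √(-4668) = 2*I*√1167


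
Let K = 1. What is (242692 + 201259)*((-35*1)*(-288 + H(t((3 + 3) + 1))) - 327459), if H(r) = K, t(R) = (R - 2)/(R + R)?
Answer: -140916262714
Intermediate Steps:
t(R) = (-2 + R)/(2*R) (t(R) = (-2 + R)/((2*R)) = (-2 + R)*(1/(2*R)) = (-2 + R)/(2*R))
H(r) = 1
(242692 + 201259)*((-35*1)*(-288 + H(t((3 + 3) + 1))) - 327459) = (242692 + 201259)*((-35*1)*(-288 + 1) - 327459) = 443951*(-35*(-287) - 327459) = 443951*(10045 - 327459) = 443951*(-317414) = -140916262714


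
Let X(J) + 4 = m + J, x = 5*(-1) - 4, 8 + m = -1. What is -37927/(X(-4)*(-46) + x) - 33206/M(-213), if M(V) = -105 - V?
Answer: -14882177/41742 ≈ -356.53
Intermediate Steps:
m = -9 (m = -8 - 1 = -9)
x = -9 (x = -5 - 4 = -9)
X(J) = -13 + J (X(J) = -4 + (-9 + J) = -13 + J)
-37927/(X(-4)*(-46) + x) - 33206/M(-213) = -37927/((-13 - 4)*(-46) - 9) - 33206/(-105 - 1*(-213)) = -37927/(-17*(-46) - 9) - 33206/(-105 + 213) = -37927/(782 - 9) - 33206/108 = -37927/773 - 33206*1/108 = -37927*1/773 - 16603/54 = -37927/773 - 16603/54 = -14882177/41742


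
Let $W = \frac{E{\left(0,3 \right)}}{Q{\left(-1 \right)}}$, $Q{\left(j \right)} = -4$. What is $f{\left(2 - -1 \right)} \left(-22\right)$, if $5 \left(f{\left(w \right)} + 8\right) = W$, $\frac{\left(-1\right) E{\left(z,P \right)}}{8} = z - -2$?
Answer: $\frac{792}{5} \approx 158.4$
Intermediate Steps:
$E{\left(z,P \right)} = -16 - 8 z$ ($E{\left(z,P \right)} = - 8 \left(z - -2\right) = - 8 \left(z + 2\right) = - 8 \left(2 + z\right) = -16 - 8 z$)
$W = 4$ ($W = \frac{-16 - 0}{-4} = \left(-16 + 0\right) \left(- \frac{1}{4}\right) = \left(-16\right) \left(- \frac{1}{4}\right) = 4$)
$f{\left(w \right)} = - \frac{36}{5}$ ($f{\left(w \right)} = -8 + \frac{1}{5} \cdot 4 = -8 + \frac{4}{5} = - \frac{36}{5}$)
$f{\left(2 - -1 \right)} \left(-22\right) = \left(- \frac{36}{5}\right) \left(-22\right) = \frac{792}{5}$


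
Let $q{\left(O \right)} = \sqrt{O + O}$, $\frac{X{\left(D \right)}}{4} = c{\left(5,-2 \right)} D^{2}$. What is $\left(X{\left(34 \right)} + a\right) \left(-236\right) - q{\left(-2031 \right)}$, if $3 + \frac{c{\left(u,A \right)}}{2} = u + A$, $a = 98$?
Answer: $-23128 - i \sqrt{4062} \approx -23128.0 - 63.734 i$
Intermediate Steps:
$c{\left(u,A \right)} = -6 + 2 A + 2 u$ ($c{\left(u,A \right)} = -6 + 2 \left(u + A\right) = -6 + 2 \left(A + u\right) = -6 + \left(2 A + 2 u\right) = -6 + 2 A + 2 u$)
$X{\left(D \right)} = 0$ ($X{\left(D \right)} = 4 \left(-6 + 2 \left(-2\right) + 2 \cdot 5\right) D^{2} = 4 \left(-6 - 4 + 10\right) D^{2} = 4 \cdot 0 D^{2} = 4 \cdot 0 = 0$)
$q{\left(O \right)} = \sqrt{2} \sqrt{O}$ ($q{\left(O \right)} = \sqrt{2 O} = \sqrt{2} \sqrt{O}$)
$\left(X{\left(34 \right)} + a\right) \left(-236\right) - q{\left(-2031 \right)} = \left(0 + 98\right) \left(-236\right) - \sqrt{2} \sqrt{-2031} = 98 \left(-236\right) - \sqrt{2} i \sqrt{2031} = -23128 - i \sqrt{4062}$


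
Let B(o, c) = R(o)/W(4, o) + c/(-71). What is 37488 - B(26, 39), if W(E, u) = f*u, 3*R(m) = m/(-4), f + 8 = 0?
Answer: 255521881/6816 ≈ 37489.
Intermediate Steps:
f = -8 (f = -8 + 0 = -8)
R(m) = -m/12 (R(m) = (m/(-4))/3 = (m*(-¼))/3 = (-m/4)/3 = -m/12)
W(E, u) = -8*u
B(o, c) = 1/96 - c/71 (B(o, c) = (-o/12)/((-8*o)) + c/(-71) = (-o/12)*(-1/(8*o)) + c*(-1/71) = 1/96 - c/71)
37488 - B(26, 39) = 37488 - (1/96 - 1/71*39) = 37488 - (1/96 - 39/71) = 37488 - 1*(-3673/6816) = 37488 + 3673/6816 = 255521881/6816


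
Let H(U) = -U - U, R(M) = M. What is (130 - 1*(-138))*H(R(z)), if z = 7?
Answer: -3752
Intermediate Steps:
H(U) = -2*U
(130 - 1*(-138))*H(R(z)) = (130 - 1*(-138))*(-2*7) = (130 + 138)*(-14) = 268*(-14) = -3752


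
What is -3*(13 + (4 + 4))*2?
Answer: -126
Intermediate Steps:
-3*(13 + (4 + 4))*2 = -3*(13 + 8)*2 = -3*21*2 = -63*2 = -126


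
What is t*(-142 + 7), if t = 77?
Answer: -10395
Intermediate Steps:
t*(-142 + 7) = 77*(-142 + 7) = 77*(-135) = -10395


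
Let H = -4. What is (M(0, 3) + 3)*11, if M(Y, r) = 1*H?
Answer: -11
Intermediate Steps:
M(Y, r) = -4 (M(Y, r) = 1*(-4) = -4)
(M(0, 3) + 3)*11 = (-4 + 3)*11 = -1*11 = -11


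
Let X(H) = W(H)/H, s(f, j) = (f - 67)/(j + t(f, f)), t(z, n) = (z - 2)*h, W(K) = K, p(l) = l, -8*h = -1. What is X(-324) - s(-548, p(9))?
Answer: -2221/239 ≈ -9.2929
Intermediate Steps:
h = 1/8 (h = -1/8*(-1) = 1/8 ≈ 0.12500)
t(z, n) = -1/4 + z/8 (t(z, n) = (z - 2)*(1/8) = (-2 + z)*(1/8) = -1/4 + z/8)
s(f, j) = (-67 + f)/(-1/4 + j + f/8) (s(f, j) = (f - 67)/(j + (-1/4 + f/8)) = (-67 + f)/(-1/4 + j + f/8))
X(H) = 1 (X(H) = H/H = 1)
X(-324) - s(-548, p(9)) = 1 - 8*(-67 - 548)/(-2 - 548 + 8*9) = 1 - 8*(-615)/(-2 - 548 + 72) = 1 - 8*(-615)/(-478) = 1 - 8*(-1)*(-615)/478 = 1 - 1*2460/239 = 1 - 2460/239 = -2221/239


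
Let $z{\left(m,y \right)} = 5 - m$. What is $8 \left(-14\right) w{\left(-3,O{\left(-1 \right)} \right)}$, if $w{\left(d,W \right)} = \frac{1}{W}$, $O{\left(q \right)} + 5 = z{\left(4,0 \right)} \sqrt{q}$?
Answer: $\frac{280}{13} + \frac{56 i}{13} \approx 21.538 + 4.3077 i$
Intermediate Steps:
$O{\left(q \right)} = -5 + \sqrt{q}$ ($O{\left(q \right)} = -5 + \left(5 - 4\right) \sqrt{q} = -5 + 1 \sqrt{q} = -5 + \sqrt{q}$)
$8 \left(-14\right) w{\left(-3,O{\left(-1 \right)} \right)} = \frac{8 \left(-14\right)}{-5 + \sqrt{-1}} = - \frac{112}{-5 + i} = - 112 \frac{-5 - i}{26} = - \frac{56 \left(-5 - i\right)}{13}$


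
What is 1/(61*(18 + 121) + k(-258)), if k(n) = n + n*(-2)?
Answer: 1/8737 ≈ 0.00011446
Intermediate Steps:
k(n) = -n (k(n) = n - 2*n = -n)
1/(61*(18 + 121) + k(-258)) = 1/(61*(18 + 121) - 1*(-258)) = 1/(61*139 + 258) = 1/(8479 + 258) = 1/8737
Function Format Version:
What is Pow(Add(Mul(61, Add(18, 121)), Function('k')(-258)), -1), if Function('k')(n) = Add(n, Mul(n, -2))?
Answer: Rational(1, 8737) ≈ 0.00011446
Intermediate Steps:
Function('k')(n) = Mul(-1, n) (Function('k')(n) = Add(n, Mul(-2, n)) = Mul(-1, n))
Pow(Add(Mul(61, Add(18, 121)), Function('k')(-258)), -1) = Pow(Add(Mul(61, Add(18, 121)), Mul(-1, -258)), -1) = Pow(Add(Mul(61, 139), 258), -1) = Pow(Add(8479, 258), -1) = Pow(8737, -1) = Rational(1, 8737)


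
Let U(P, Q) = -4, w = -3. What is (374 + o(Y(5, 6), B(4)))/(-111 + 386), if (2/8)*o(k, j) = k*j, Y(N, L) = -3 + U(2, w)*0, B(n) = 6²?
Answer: -58/275 ≈ -0.21091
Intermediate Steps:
B(n) = 36
Y(N, L) = -3 (Y(N, L) = -3 - 4*0 = -3 + 0 = -3)
o(k, j) = 4*j*k (o(k, j) = 4*(k*j) = 4*(j*k) = 4*j*k)
(374 + o(Y(5, 6), B(4)))/(-111 + 386) = (374 + 4*36*(-3))/(-111 + 386) = (374 - 432)/275 = -58*1/275 = -58/275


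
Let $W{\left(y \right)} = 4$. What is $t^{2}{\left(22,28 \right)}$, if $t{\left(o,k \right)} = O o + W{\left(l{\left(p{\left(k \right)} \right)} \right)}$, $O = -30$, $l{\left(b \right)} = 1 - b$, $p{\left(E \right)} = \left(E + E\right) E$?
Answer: $430336$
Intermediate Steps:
$p{\left(E \right)} = 2 E^{2}$ ($p{\left(E \right)} = 2 E E = 2 E^{2}$)
$t{\left(o,k \right)} = 4 - 30 o$ ($t{\left(o,k \right)} = - 30 o + 4 = 4 - 30 o$)
$t^{2}{\left(22,28 \right)} = \left(4 - 660\right)^{2} = \left(-656\right)^{2} = 430336$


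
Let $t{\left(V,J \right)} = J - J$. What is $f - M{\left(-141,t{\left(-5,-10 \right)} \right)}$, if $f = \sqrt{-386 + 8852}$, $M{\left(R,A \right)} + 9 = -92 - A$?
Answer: $101 + \sqrt{8466} \approx 193.01$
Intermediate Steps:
$t{\left(V,J \right)} = 0$
$M{\left(R,A \right)} = -101 - A$ ($M{\left(R,A \right)} = -9 - \left(92 + A\right) = -101 - A$)
$f = \sqrt{8466} \approx 92.011$
$f - M{\left(-141,t{\left(-5,-10 \right)} \right)} = \sqrt{8466} - \left(-101 - 0\right) = \sqrt{8466} - \left(-101 + 0\right) = \sqrt{8466} - -101 = \sqrt{8466} + 101 = 101 + \sqrt{8466}$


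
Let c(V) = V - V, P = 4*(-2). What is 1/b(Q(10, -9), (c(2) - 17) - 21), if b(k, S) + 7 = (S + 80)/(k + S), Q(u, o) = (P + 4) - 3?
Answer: -15/119 ≈ -0.12605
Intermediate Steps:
P = -8
c(V) = 0
Q(u, o) = -7 (Q(u, o) = (-8 + 4) - 3 = -4 - 3 = -7)
b(k, S) = -7 + (80 + S)/(S + k) (b(k, S) = -7 + (S + 80)/(k + S) = -7 + (80 + S)/(S + k))
1/b(Q(10, -9), (c(2) - 17) - 21) = 1/((80 - 7*(-7) - 6*((0 - 17) - 21))/(((0 - 17) - 21) - 7)) = 1/((80 + 49 - 6*(-17 - 21))/((-17 - 21) - 7)) = 1/((80 + 49 - 6*(-38))/(-38 - 7)) = 1/((80 + 49 + 228)/(-45)) = 1/(-1/45*357) = 1/(-119/15) = -15/119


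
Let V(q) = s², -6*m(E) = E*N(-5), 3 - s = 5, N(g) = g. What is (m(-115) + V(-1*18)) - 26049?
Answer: -156845/6 ≈ -26141.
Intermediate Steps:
s = -2 (s = 3 - 1*5 = 3 - 5 = -2)
m(E) = 5*E/6 (m(E) = -E*(-5)/6 = -(-5)*E/6 = 5*E/6)
V(q) = 4 (V(q) = (-2)² = 4)
(m(-115) + V(-1*18)) - 26049 = ((⅚)*(-115) + 4) - 26049 = (-575/6 + 4) - 26049 = -551/6 - 26049 = -156845/6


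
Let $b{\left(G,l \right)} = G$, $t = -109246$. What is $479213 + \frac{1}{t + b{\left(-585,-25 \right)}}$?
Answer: $\frac{52632443002}{109831} \approx 4.7921 \cdot 10^{5}$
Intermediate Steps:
$479213 + \frac{1}{t + b{\left(-585,-25 \right)}} = 479213 + \frac{1}{-109246 - 585} = 479213 + \frac{1}{-109831} = 479213 - \frac{1}{109831} = \frac{52632443002}{109831}$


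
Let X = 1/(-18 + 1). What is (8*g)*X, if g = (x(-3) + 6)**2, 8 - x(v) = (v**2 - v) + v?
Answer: -200/17 ≈ -11.765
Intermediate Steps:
X = -1/17 (X = 1/(-17) = -1/17 ≈ -0.058824)
x(v) = 8 - v**2 (x(v) = 8 - ((v**2 - v) + v) = 8 - v**2)
g = 25 (g = ((8 - 1*(-3)**2) + 6)**2 = ((8 - 1*9) + 6)**2 = ((8 - 9) + 6)**2 = (-1 + 6)**2 = 5**2 = 25)
(8*g)*X = (8*25)*(-1/17) = 200*(-1/17) = -200/17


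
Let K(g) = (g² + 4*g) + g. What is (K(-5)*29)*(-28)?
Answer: 0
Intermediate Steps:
K(g) = g² + 5*g
(K(-5)*29)*(-28) = (-5*(5 - 5)*29)*(-28) = (-5*0*29)*(-28) = (0*29)*(-28) = 0*(-28) = 0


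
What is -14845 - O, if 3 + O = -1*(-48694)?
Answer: -63536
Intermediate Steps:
O = 48691 (O = -3 - 1*(-48694) = -3 + 48694 = 48691)
-14845 - O = -14845 - 1*48691 = -14845 - 48691 = -63536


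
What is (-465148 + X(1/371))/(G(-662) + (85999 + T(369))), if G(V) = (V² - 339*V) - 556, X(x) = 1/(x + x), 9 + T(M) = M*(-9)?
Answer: -37197/59582 ≈ -0.62430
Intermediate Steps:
T(M) = -9 - 9*M (T(M) = -9 + M*(-9) = -9 - 9*M)
X(x) = 1/(2*x)
G(V) = -556 + V² - 339*V
(-465148 + X(1/371))/(G(-662) + (85999 + T(369))) = (-465148 + 1/(2*(1/371)))/((-556 + (-662)² - 339*(-662)) + (85999 + (-9 - 9*369))) = (-465148 + 1/(2*(1/371)))/((-556 + 438244 + 224418) + (85999 + (-9 - 3321))) = (-465148 + (½)*371)/(662106 + (85999 - 3330)) = (-465148 + 371/2)/(662106 + 82669) = -929925/2/744775 = -929925/2*1/744775 = -37197/59582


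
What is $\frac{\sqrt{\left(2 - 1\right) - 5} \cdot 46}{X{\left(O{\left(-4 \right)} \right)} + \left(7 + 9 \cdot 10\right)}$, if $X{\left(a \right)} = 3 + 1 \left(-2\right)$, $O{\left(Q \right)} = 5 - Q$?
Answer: $\frac{46 i}{49} \approx 0.93878 i$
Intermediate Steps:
$X{\left(a \right)} = 1$ ($X{\left(a \right)} = 3 - 2 = 1$)
$\frac{\sqrt{\left(2 - 1\right) - 5} \cdot 46}{X{\left(O{\left(-4 \right)} \right)} + \left(7 + 9 \cdot 10\right)} = \frac{\sqrt{\left(2 - 1\right) - 5} \cdot 46}{1 + \left(7 + 9 \cdot 10\right)} = \frac{\sqrt{1 - 5} \cdot 46}{1 + \left(7 + 90\right)} = \frac{\sqrt{-4} \cdot 46}{1 + 97} = \frac{2 i 46}{98} = 92 i \frac{1}{98} = \frac{46 i}{49}$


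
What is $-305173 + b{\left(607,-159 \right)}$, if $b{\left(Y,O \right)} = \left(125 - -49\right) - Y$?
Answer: $-305606$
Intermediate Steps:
$b{\left(Y,O \right)} = 174 - Y$ ($b{\left(Y,O \right)} = \left(125 + 49\right) - Y = 174 - Y$)
$-305173 + b{\left(607,-159 \right)} = -305173 + \left(174 - 607\right) = -305173 - 433 = -305606$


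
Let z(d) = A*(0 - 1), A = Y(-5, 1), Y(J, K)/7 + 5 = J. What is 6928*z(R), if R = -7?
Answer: 484960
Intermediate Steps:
Y(J, K) = -35 + 7*J
A = -70 (A = -35 + 7*(-5) = -35 - 35 = -70)
z(d) = 70 (z(d) = -70*(0 - 1) = -70*(-1) = 70)
6928*z(R) = 6928*70 = 484960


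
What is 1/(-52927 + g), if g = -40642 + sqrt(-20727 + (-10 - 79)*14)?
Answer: -13367/1250739962 - I*sqrt(21973)/8755179734 ≈ -1.0687e-5 - 1.6931e-8*I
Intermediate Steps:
g = -40642 + I*sqrt(21973) (g = -40642 + sqrt(-20727 - 89*14) = -40642 + sqrt(-20727 - 1246) = -40642 + sqrt(-21973) = -40642 + I*sqrt(21973) ≈ -40642.0 + 148.23*I)
1/(-52927 + g) = 1/(-52927 + (-40642 + I*sqrt(21973))) = 1/(-93569 + I*sqrt(21973))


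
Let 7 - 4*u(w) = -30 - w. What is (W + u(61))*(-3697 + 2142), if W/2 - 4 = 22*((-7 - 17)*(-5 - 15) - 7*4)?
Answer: -61952755/2 ≈ -3.0976e+7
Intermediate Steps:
u(w) = 37/4 + w/4 (u(w) = 7/4 - (-30 - w)/4 = 7/4 + (15/2 + w/4) = 37/4 + w/4)
W = 19896 (W = 8 + 2*(22*((-7 - 17)*(-5 - 15) - 7*4)) = 8 + 2*(22*(-24*(-20) - 28)) = 8 + 2*(22*(480 - 28)) = 8 + 2*(22*452) = 8 + 2*9944 = 8 + 19888 = 19896)
(W + u(61))*(-3697 + 2142) = (19896 + (37/4 + (¼)*61))*(-3697 + 2142) = (19896 + (37/4 + 61/4))*(-1555) = (19896 + 49/2)*(-1555) = (39841/2)*(-1555) = -61952755/2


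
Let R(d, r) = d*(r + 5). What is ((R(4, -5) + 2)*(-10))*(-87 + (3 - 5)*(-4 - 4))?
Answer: 1420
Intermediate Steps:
R(d, r) = d*(5 + r)
((R(4, -5) + 2)*(-10))*(-87 + (3 - 5)*(-4 - 4)) = ((4*(5 - 5) + 2)*(-10))*(-87 + (3 - 5)*(-4 - 4)) = ((4*0 + 2)*(-10))*(-87 - 2*(-8)) = ((0 + 2)*(-10))*(-87 + 16) = (2*(-10))*(-71) = -20*(-71) = 1420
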